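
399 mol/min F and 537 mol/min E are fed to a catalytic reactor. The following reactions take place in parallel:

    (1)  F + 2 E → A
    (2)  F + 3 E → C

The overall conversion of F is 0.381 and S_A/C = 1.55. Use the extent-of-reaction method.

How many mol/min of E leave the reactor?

Conversion of F: F consumed = 0.381 × 399 = 152 mol/min = 1ξ₁ + 1ξ₂.
Selectivity: 1ξ₁ / (1ξ₂) = 1.55 → ξ₁ = 1.55 ξ₂.
Substitute: (1·1.55 + 1) ξ₂ = 152 → ξ₂ = 59.62 mol/min, ξ₁ = 92.4 mol/min.
Outlet amounts (n = n₀ + Σ ν·ξ):
  F: 399 − 1(92.4) − 1(59.62) = 247
  E: 537 − 2(92.4) − 3(59.62) = 173.3
  A: 0 + 1(92.4) = 92.4
  C: 0 + 1(59.62) = 59.62

173 mol/min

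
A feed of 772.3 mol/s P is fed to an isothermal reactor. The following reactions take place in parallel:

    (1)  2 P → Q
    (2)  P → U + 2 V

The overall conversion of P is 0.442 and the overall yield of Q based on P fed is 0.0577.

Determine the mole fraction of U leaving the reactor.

Yield of Q: 1ξ₁ / 772.3 = 0.0577 → ξ₁ = 44.56 mol/s.
Conversion of P: 2ξ₁ + 1ξ₂ = 0.442 × 772.3 = 341.4 → ξ₂ = 252.2 mol/s.
Outlet amounts (n = n₀ + Σ ν·ξ):
  P: 772.3 − 2(44.56) − 1(252.2) = 430.9
  Q: 0 + 1(44.56) = 44.56
  U: 0 + 1(252.2) = 252.2
  V: 0 + 2(252.2) = 504.5
Total out = 1232 mol/s; y_U = 252.2 / 1232 = 0.2047.

0.205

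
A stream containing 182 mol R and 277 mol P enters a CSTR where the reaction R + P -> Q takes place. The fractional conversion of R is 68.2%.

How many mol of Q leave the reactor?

124 mol

R reacted = 0.682 × 182 = 124.1 mol; ν_R = −1, so ξ = 124.1/1 = 124.1 mol.
Outlet amounts (n = n₀ + ν ξ):
  R: 182 − 1(124.1) = 57.88
  P: 277 − 1(124.1) = 152.9
  Q: 0 + 1(124.1) = 124.1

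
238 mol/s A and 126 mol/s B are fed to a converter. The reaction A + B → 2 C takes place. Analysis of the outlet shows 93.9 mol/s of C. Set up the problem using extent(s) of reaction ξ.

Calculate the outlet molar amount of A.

191 mol/s

For C: n = n₀ + 2ξ → 93.9 = 0 + 2ξ, giving ξ = 46.95 mol/s.
Outlet amounts (n = n₀ + ν ξ):
  A: 238 − 1(46.95) = 191.1
  B: 126 − 1(46.95) = 79.05
  C: 0 + 2(46.95) = 93.9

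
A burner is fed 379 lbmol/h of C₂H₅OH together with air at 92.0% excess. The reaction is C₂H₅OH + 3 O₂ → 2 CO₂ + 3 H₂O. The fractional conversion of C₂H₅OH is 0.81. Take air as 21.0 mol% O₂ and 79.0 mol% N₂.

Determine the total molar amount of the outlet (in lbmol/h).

Stoichiometric O₂ = 3 × 379 = 1137 lbmol/h; O₂ fed = 1137 × 1.920 = 2183 lbmol/h.
N₂ fed = 2183 × 79/21 = 8212 lbmol/h.
Fuel reacted = 0.81 × 379 → ξ = 307 lbmol/h.
Outlet (n = n₀ + ν ξ):
  C₂H₅OH: 379 − 1(307) = 72.01
  O₂: 2183 − 3(307) = 1262
  N₂: 8212 (inert)
  CO₂: 0 + 2(307) = 614
  H₂O: 0 + 3(307) = 921
Total out = 72.01 + 1262 + 8212 + 614 + 921 = 11080 lbmol/h.

11100 lbmol/h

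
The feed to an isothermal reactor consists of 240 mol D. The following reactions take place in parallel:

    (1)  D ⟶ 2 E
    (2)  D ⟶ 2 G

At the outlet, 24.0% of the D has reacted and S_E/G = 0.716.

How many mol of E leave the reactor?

48.1 mol

Conversion of D: D consumed = 0.24 × 240 = 57.6 mol = 1ξ₁ + 1ξ₂.
Selectivity: 2ξ₁ / (2ξ₂) = 0.716 → ξ₁ = 0.716 ξ₂.
Substitute: (1·0.716 + 1) ξ₂ = 57.6 → ξ₂ = 33.57 mol, ξ₁ = 24.03 mol.
Outlet amounts (n = n₀ + Σ ν·ξ):
  D: 240 − 1(24.03) − 1(33.57) = 182.4
  E: 0 + 2(24.03) = 48.07
  G: 0 + 2(33.57) = 67.13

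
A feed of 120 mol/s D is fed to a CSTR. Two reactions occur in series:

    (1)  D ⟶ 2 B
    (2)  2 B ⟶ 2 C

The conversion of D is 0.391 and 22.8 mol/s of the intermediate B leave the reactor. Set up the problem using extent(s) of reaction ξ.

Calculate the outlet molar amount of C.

71 mol/s

Conversion of D: D consumed = 1ξ₁ = 0.391 × 120 → ξ₁ = 46.92 mol/s.
B balance: n_B = 0 + 2ξ₁ − 2ξ₂ = 22.8 → ξ₂ = (2·46.92 − 22.8)/2 = 35.52 mol/s.
Outlet amounts (n = n₀ + Σ ν·ξ):
  D: 120 − 1(46.92) = 73.08
  B: 0 + 2(46.92) − 2(35.52) = 22.8
  C: 0 + 2(35.52) = 71.04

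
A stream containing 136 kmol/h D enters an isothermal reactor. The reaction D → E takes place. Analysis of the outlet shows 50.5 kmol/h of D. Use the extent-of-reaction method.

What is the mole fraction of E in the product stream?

For D: n = n₀ − 1ξ → 50.5 = 136 − 1ξ, giving ξ = 85.5 kmol/h.
Outlet amounts (n = n₀ + ν ξ):
  D: 136 − 1(85.5) = 50.5
  E: 0 + 1(85.5) = 85.5
Total out = 136 kmol/h; y_E = 85.5 / 136 = 0.6287.

0.629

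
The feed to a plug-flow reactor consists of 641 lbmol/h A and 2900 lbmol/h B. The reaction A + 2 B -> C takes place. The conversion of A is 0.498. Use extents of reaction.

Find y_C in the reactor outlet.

A reacted = 0.498 × 641 = 319.2 lbmol/h; ν_A = −1, so ξ = 319.2/1 = 319.2 lbmol/h.
Outlet amounts (n = n₀ + ν ξ):
  A: 641 − 1(319.2) = 321.8
  B: 2900 − 2(319.2) = 2262
  C: 0 + 1(319.2) = 319.2
Total out = 2903 lbmol/h; y_C = 319.2 / 2903 = 0.11.

0.11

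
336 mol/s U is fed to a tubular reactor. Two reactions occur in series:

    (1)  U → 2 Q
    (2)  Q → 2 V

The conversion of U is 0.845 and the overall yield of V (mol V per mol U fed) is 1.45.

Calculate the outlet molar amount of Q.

Conversion of U: U consumed = 1ξ₁ = 0.845 × 336 → ξ₁ = 283.9 mol/s.
Yield of V: 2ξ₂ / 336 = 1.45 → ξ₂ = 243.6 mol/s.
Outlet amounts (n = n₀ + Σ ν·ξ):
  U: 336 − 1(283.9) = 52.08
  Q: 0 + 2(283.9) − 1(243.6) = 324.2
  V: 0 + 2(243.6) = 487.2

324 mol/s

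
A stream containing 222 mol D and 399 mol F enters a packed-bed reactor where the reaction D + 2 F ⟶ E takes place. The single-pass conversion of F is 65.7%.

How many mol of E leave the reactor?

131 mol

F reacted = 0.657 × 399 = 262.1 mol; ν_F = −2, so ξ = 262.1/2 = 131.1 mol.
Outlet amounts (n = n₀ + ν ξ):
  D: 222 − 1(131.1) = 90.93
  F: 399 − 2(131.1) = 136.9
  E: 0 + 1(131.1) = 131.1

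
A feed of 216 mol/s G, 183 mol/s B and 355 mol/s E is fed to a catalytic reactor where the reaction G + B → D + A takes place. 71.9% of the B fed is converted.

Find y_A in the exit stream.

0.175

B reacted = 0.719 × 183 = 131.6 mol/s; ν_B = −1, so ξ = 131.6/1 = 131.6 mol/s.
Outlet amounts (n = n₀ + ν ξ):
  G: 216 − 1(131.6) = 84.42
  B: 183 − 1(131.6) = 51.42
  D: 0 + 1(131.6) = 131.6
  A: 0 + 1(131.6) = 131.6
  E: 355 (inert)
Total out = 754 mol/s; y_A = 131.6 / 754 = 0.1745.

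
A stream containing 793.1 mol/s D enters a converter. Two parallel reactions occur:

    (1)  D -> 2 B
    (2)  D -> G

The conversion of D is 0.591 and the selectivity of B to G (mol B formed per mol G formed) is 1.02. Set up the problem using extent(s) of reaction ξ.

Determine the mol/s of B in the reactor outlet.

Conversion of D: D consumed = 0.591 × 793.1 = 468.7 mol/s = 1ξ₁ + 1ξ₂.
Selectivity: 2ξ₁ / (1ξ₂) = 1.02 → ξ₁ = 0.51 ξ₂.
Substitute: (1·0.51 + 1) ξ₂ = 468.7 → ξ₂ = 310.4 mol/s, ξ₁ = 158.3 mol/s.
Outlet amounts (n = n₀ + Σ ν·ξ):
  D: 793.1 − 1(158.3) − 1(310.4) = 324.4
  B: 0 + 2(158.3) = 316.6
  G: 0 + 1(310.4) = 310.4

317 mol/s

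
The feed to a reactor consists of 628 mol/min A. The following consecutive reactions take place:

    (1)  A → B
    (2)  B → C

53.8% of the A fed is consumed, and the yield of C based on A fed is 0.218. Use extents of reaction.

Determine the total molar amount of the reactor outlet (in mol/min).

628 mol/min

Conversion of A: A consumed = 1ξ₁ = 0.538 × 628 → ξ₁ = 337.9 mol/min.
Yield of C: 1ξ₂ / 628 = 0.218 → ξ₂ = 136.9 mol/min.
Outlet amounts (n = n₀ + Σ ν·ξ):
  A: 628 − 1(337.9) = 290.1
  B: 0 + 1(337.9) − 1(136.9) = 201
  C: 0 + 1(136.9) = 136.9
Total out = 290.1 + 201 + 136.9 = 628 mol/min.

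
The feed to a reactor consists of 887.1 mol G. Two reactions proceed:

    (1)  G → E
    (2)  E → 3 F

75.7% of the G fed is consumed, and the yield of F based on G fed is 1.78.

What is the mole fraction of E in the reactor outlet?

Conversion of G: G consumed = 1ξ₁ = 0.757 × 887.1 → ξ₁ = 671.5 mol.
Yield of F: 3ξ₂ / 887.1 = 1.78 → ξ₂ = 526.3 mol.
Outlet amounts (n = n₀ + Σ ν·ξ):
  G: 887.1 − 1(671.5) = 215.6
  E: 0 + 1(671.5) − 1(526.3) = 145.2
  F: 0 + 3(526.3) = 1579
Total out = 1940 mol; y_E = 145.2 / 1940 = 0.07485.

0.0748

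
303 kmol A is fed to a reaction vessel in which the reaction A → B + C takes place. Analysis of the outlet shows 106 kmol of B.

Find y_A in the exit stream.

0.482

For B: n = n₀ + 1ξ → 106 = 0 + 1ξ, giving ξ = 106 kmol.
Outlet amounts (n = n₀ + ν ξ):
  A: 303 − 1(106) = 197
  B: 0 + 1(106) = 106
  C: 0 + 1(106) = 106
Total out = 409 kmol; y_A = 197 / 409 = 0.4817.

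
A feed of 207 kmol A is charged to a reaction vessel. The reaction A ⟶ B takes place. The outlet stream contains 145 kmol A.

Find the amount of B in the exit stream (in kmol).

For A: n = n₀ − 1ξ → 145 = 207 − 1ξ, giving ξ = 62 kmol.
Outlet amounts (n = n₀ + ν ξ):
  A: 207 − 1(62) = 145
  B: 0 + 1(62) = 62

62 kmol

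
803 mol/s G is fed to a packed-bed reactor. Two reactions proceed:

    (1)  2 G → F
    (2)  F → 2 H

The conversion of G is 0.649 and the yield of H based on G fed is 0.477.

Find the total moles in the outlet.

734 mol/s

Conversion of G: G consumed = 2ξ₁ = 0.649 × 803 → ξ₁ = 260.6 mol/s.
Yield of H: 2ξ₂ / 803 = 0.477 → ξ₂ = 191.5 mol/s.
Outlet amounts (n = n₀ + Σ ν·ξ):
  G: 803 − 2(260.6) = 281.9
  F: 0 + 1(260.6) − 1(191.5) = 69.06
  H: 0 + 2(191.5) = 383
Total out = 281.9 + 69.06 + 383 = 733.9 mol/s.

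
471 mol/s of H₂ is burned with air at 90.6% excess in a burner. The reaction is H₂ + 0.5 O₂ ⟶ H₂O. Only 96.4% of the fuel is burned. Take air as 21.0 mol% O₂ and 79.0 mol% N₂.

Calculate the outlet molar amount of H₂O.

Stoichiometric O₂ = 0.5 × 471 = 235.5 mol/s; O₂ fed = 235.5 × 1.906 = 448.9 mol/s.
N₂ fed = 448.9 × 79/21 = 1689 mol/s.
Fuel reacted = 0.964 × 471 → ξ = 454 mol/s.
Outlet (n = n₀ + ν ξ):
  H₂: 471 − 1(454) = 16.96
  O₂: 448.9 − 0.5(454) = 221.8
  N₂: 1689 (inert)
  H₂O: 0 + 1(454) = 454

454 mol/s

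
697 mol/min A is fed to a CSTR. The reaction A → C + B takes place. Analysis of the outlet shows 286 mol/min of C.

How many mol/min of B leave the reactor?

286 mol/min

For C: n = n₀ + 1ξ → 286 = 0 + 1ξ, giving ξ = 286 mol/min.
Outlet amounts (n = n₀ + ν ξ):
  A: 697 − 1(286) = 411
  C: 0 + 1(286) = 286
  B: 0 + 1(286) = 286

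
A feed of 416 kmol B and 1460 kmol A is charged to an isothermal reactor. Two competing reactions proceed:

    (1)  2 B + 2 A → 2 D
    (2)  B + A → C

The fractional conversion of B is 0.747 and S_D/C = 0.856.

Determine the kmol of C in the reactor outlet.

167 kmol

Conversion of B: B consumed = 0.747 × 416 = 310.8 kmol = 2ξ₁ + 1ξ₂.
Selectivity: 2ξ₁ / (1ξ₂) = 0.856 → ξ₁ = 0.428 ξ₂.
Substitute: (2·0.428 + 1) ξ₂ = 310.8 → ξ₂ = 167.4 kmol, ξ₁ = 71.66 kmol.
Outlet amounts (n = n₀ + Σ ν·ξ):
  B: 416 − 2(71.66) − 1(167.4) = 105.2
  A: 1460 − 2(71.66) − 1(167.4) = 1149
  D: 0 + 2(71.66) = 143.3
  C: 0 + 1(167.4) = 167.4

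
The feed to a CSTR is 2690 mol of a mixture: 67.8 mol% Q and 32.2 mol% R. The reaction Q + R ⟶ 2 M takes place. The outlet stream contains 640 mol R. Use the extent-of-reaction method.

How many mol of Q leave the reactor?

1600 mol

For R: n = n₀ − 1ξ → 640 = 866.2 − 1ξ, giving ξ = 226.2 mol.
Outlet amounts (n = n₀ + ν ξ):
  Q: 1824 − 1(226.2) = 1598
  R: 866.2 − 1(226.2) = 640
  M: 0 + 2(226.2) = 452.4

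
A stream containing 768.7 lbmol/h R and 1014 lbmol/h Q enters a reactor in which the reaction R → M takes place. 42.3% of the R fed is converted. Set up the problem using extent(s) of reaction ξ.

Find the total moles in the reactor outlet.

R reacted = 0.423 × 768.7 = 325.2 lbmol/h; ν_R = −1, so ξ = 325.2/1 = 325.2 lbmol/h.
Outlet amounts (n = n₀ + ν ξ):
  R: 768.7 − 1(325.2) = 443.5
  M: 0 + 1(325.2) = 325.2
  Q: 1014 (inert)
Total out = 443.5 + 325.2 + 1014 = 1783 lbmol/h.

1780 lbmol/h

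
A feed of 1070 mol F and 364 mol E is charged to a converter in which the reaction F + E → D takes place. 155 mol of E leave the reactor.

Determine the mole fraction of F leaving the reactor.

For E: n = n₀ − 1ξ → 155 = 364 − 1ξ, giving ξ = 209 mol.
Outlet amounts (n = n₀ + ν ξ):
  F: 1070 − 1(209) = 861
  E: 364 − 1(209) = 155
  D: 0 + 1(209) = 209
Total out = 1225 mol; y_F = 861 / 1225 = 0.7029.

0.703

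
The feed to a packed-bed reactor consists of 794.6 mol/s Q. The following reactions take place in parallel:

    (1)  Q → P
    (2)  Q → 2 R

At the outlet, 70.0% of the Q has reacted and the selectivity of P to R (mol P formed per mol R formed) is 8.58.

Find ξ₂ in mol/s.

ξ₂ = 30.6 mol/s

Conversion of Q: Q consumed = 0.7 × 794.6 = 556.2 mol/s = 1ξ₁ + 1ξ₂.
Selectivity: 1ξ₁ / (2ξ₂) = 8.58 → ξ₁ = 17.16 ξ₂.
Substitute: (1·17.16 + 1) ξ₂ = 556.2 → ξ₂ = 30.63 mol/s, ξ₁ = 525.6 mol/s.
Outlet amounts (n = n₀ + Σ ν·ξ):
  Q: 794.6 − 1(525.6) − 1(30.63) = 238.4
  P: 0 + 1(525.6) = 525.6
  R: 0 + 2(30.63) = 61.26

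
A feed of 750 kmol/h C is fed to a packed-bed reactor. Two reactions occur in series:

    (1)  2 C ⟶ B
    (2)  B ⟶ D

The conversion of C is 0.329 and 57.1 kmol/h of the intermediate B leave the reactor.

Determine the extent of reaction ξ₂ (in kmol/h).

ξ₂ = 66.3 kmol/h

Conversion of C: C consumed = 2ξ₁ = 0.329 × 750 → ξ₁ = 123.4 kmol/h.
B balance: n_B = 0 + 1ξ₁ − 1ξ₂ = 57.1 → ξ₂ = (1·123.4 − 57.1)/1 = 66.28 kmol/h.
Outlet amounts (n = n₀ + Σ ν·ξ):
  C: 750 − 2(123.4) = 503.2
  B: 0 + 1(123.4) − 1(66.28) = 57.1
  D: 0 + 1(66.28) = 66.28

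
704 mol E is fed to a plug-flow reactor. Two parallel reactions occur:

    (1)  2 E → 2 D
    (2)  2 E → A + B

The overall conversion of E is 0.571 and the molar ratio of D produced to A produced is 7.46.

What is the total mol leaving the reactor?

704 mol

Conversion of E: E consumed = 0.571 × 704 = 402 mol = 2ξ₁ + 2ξ₂.
Selectivity: 2ξ₁ / (1ξ₂) = 7.46 → ξ₁ = 3.73 ξ₂.
Substitute: (2·3.73 + 2) ξ₂ = 402 → ξ₂ = 42.49 mol, ξ₁ = 158.5 mol.
Outlet amounts (n = n₀ + Σ ν·ξ):
  E: 704 − 2(158.5) − 2(42.49) = 302
  D: 0 + 2(158.5) = 317
  A: 0 + 1(42.49) = 42.49
  B: 0 + 1(42.49) = 42.49
Total out = 302 + 317 + 42.49 + 42.49 = 704 mol.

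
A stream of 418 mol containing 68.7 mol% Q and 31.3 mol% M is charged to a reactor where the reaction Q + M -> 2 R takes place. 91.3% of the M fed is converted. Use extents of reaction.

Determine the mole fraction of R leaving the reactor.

M reacted = 0.913 × 130.8 = 119.5 mol; ν_M = −1, so ξ = 119.5/1 = 119.5 mol.
Outlet amounts (n = n₀ + ν ξ):
  Q: 287.2 − 1(119.5) = 167.7
  M: 130.8 − 1(119.5) = 11.38
  R: 0 + 2(119.5) = 238.9
Total out = 418 mol; y_R = 238.9 / 418 = 0.5715.

0.572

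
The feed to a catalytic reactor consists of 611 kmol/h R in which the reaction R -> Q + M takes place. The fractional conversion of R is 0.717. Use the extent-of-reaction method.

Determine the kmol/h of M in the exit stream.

438 kmol/h

R reacted = 0.717 × 611 = 438.1 kmol/h; ν_R = −1, so ξ = 438.1/1 = 438.1 kmol/h.
Outlet amounts (n = n₀ + ν ξ):
  R: 611 − 1(438.1) = 172.9
  Q: 0 + 1(438.1) = 438.1
  M: 0 + 1(438.1) = 438.1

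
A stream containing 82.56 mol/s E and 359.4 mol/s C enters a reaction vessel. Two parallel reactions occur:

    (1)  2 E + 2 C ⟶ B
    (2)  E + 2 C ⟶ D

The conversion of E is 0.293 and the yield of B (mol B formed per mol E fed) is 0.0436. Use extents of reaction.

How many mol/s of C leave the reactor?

Yield of B: 1ξ₁ / 82.56 = 0.0436 → ξ₁ = 3.6 mol/s.
Conversion of E: 2ξ₁ + 1ξ₂ = 0.293 × 82.56 = 24.19 → ξ₂ = 16.99 mol/s.
Outlet amounts (n = n₀ + Σ ν·ξ):
  E: 82.56 − 2(3.6) − 1(16.99) = 58.37
  C: 359.4 − 2(3.6) − 2(16.99) = 318.2
  B: 0 + 1(3.6) = 3.6
  D: 0 + 1(16.99) = 16.99

318 mol/s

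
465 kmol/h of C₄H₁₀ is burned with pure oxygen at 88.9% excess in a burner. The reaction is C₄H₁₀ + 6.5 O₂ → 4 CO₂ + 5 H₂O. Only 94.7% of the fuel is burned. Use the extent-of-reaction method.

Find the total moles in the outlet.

6840 kmol/h

Stoichiometric O₂ = 6.5 × 465 = 3022 kmol/h; O₂ fed = 3022 × 1.889 = 5710 kmol/h.
Fuel reacted = 0.947 × 465 → ξ = 440.4 kmol/h.
Outlet (n = n₀ + ν ξ):
  C₄H₁₀: 465 − 1(440.4) = 24.65
  O₂: 5710 − 6.5(440.4) = 2847
  CO₂: 0 + 4(440.4) = 1761
  H₂O: 0 + 5(440.4) = 2202
Total out = 24.65 + 2847 + 1761 + 2202 = 6835 kmol/h.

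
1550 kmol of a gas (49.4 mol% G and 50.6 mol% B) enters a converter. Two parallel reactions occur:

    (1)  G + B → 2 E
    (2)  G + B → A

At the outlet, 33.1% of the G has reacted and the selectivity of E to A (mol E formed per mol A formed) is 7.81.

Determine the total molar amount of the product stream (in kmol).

1500 kmol

Conversion of G: G consumed = 0.331 × 765.7 = 253.4 kmol = 1ξ₁ + 1ξ₂.
Selectivity: 2ξ₁ / (1ξ₂) = 7.81 → ξ₁ = 3.905 ξ₂.
Substitute: (1·3.905 + 1) ξ₂ = 253.4 → ξ₂ = 51.67 kmol, ξ₁ = 201.8 kmol.
Outlet amounts (n = n₀ + Σ ν·ξ):
  G: 765.7 − 1(201.8) − 1(51.67) = 512.3
  B: 784.3 − 1(201.8) − 1(51.67) = 530.9
  E: 0 + 2(201.8) = 403.6
  A: 0 + 1(51.67) = 51.67
Total out = 512.3 + 530.9 + 403.6 + 51.67 = 1498 kmol.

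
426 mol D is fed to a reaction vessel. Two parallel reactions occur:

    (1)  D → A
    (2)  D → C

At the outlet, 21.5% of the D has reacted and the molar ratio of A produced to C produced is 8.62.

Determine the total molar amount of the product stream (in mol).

426 mol

Conversion of D: D consumed = 0.215 × 426 = 91.59 mol = 1ξ₁ + 1ξ₂.
Selectivity: 1ξ₁ / (1ξ₂) = 8.62 → ξ₁ = 8.62 ξ₂.
Substitute: (1·8.62 + 1) ξ₂ = 91.59 → ξ₂ = 9.521 mol, ξ₁ = 82.07 mol.
Outlet amounts (n = n₀ + Σ ν·ξ):
  D: 426 − 1(82.07) − 1(9.521) = 334.4
  A: 0 + 1(82.07) = 82.07
  C: 0 + 1(9.521) = 9.521
Total out = 334.4 + 82.07 + 9.521 = 426 mol.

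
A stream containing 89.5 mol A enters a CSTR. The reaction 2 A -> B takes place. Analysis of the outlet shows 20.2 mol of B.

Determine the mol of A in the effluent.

For B: n = n₀ + 1ξ → 20.2 = 0 + 1ξ, giving ξ = 20.2 mol.
Outlet amounts (n = n₀ + ν ξ):
  A: 89.5 − 2(20.2) = 49.1
  B: 0 + 1(20.2) = 20.2

49.1 mol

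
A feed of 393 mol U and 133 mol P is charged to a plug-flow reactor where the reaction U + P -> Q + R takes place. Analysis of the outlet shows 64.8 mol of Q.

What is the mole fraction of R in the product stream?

For Q: n = n₀ + 1ξ → 64.8 = 0 + 1ξ, giving ξ = 64.8 mol.
Outlet amounts (n = n₀ + ν ξ):
  U: 393 − 1(64.8) = 328.2
  P: 133 − 1(64.8) = 68.2
  Q: 0 + 1(64.8) = 64.8
  R: 0 + 1(64.8) = 64.8
Total out = 526 mol; y_R = 64.8 / 526 = 0.1232.

0.123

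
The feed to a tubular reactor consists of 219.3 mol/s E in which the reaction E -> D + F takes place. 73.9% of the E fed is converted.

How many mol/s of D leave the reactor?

E reacted = 0.739 × 219.3 = 162.1 mol/s; ν_E = −1, so ξ = 162.1/1 = 162.1 mol/s.
Outlet amounts (n = n₀ + ν ξ):
  E: 219.3 − 1(162.1) = 57.24
  D: 0 + 1(162.1) = 162.1
  F: 0 + 1(162.1) = 162.1

162 mol/s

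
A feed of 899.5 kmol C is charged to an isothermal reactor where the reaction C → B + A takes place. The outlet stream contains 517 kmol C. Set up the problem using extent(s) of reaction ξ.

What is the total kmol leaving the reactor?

For C: n = n₀ − 1ξ → 517 = 899.5 − 1ξ, giving ξ = 382.5 kmol.
Outlet amounts (n = n₀ + ν ξ):
  C: 899.5 − 1(382.5) = 517
  B: 0 + 1(382.5) = 382.5
  A: 0 + 1(382.5) = 382.5
Total out = 517 + 382.5 + 382.5 = 1282 kmol.

1280 kmol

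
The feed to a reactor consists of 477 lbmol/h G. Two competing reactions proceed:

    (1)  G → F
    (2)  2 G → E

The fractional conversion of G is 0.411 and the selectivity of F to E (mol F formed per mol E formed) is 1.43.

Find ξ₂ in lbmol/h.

ξ₂ = 57.2 lbmol/h

Conversion of G: G consumed = 0.411 × 477 = 196 lbmol/h = 1ξ₁ + 2ξ₂.
Selectivity: 1ξ₁ / (1ξ₂) = 1.43 → ξ₁ = 1.43 ξ₂.
Substitute: (1·1.43 + 2) ξ₂ = 196 → ξ₂ = 57.16 lbmol/h, ξ₁ = 81.73 lbmol/h.
Outlet amounts (n = n₀ + Σ ν·ξ):
  G: 477 − 1(81.73) − 2(57.16) = 281
  F: 0 + 1(81.73) = 81.73
  E: 0 + 1(57.16) = 57.16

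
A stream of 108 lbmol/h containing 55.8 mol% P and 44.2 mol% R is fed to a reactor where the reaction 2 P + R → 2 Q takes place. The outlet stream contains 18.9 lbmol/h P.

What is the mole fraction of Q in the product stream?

For P: n = n₀ − 2ξ → 18.9 = 60.26 − 2ξ, giving ξ = 20.68 lbmol/h.
Outlet amounts (n = n₀ + ν ξ):
  P: 60.26 − 2(20.68) = 18.9
  R: 47.74 − 1(20.68) = 27.05
  Q: 0 + 2(20.68) = 41.36
Total out = 87.32 lbmol/h; y_Q = 41.36 / 87.32 = 0.4737.

0.474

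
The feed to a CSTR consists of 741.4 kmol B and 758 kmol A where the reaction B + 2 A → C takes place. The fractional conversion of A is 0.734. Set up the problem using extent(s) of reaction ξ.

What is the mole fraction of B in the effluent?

A reacted = 0.734 × 758 = 556.4 kmol; ν_A = −2, so ξ = 556.4/2 = 278.2 kmol.
Outlet amounts (n = n₀ + ν ξ):
  B: 741.4 − 1(278.2) = 463.2
  A: 758 − 2(278.2) = 201.6
  C: 0 + 1(278.2) = 278.2
Total out = 943 kmol; y_B = 463.2 / 943 = 0.4912.

0.491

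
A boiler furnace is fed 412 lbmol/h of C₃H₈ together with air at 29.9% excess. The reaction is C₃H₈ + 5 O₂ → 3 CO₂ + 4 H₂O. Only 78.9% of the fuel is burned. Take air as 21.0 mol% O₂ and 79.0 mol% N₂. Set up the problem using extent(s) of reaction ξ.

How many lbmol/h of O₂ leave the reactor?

Stoichiometric O₂ = 5 × 412 = 2060 lbmol/h; O₂ fed = 2060 × 1.299 = 2676 lbmol/h.
N₂ fed = 2676 × 79/21 = 10070 lbmol/h.
Fuel reacted = 0.789 × 412 → ξ = 325.1 lbmol/h.
Outlet (n = n₀ + ν ξ):
  C₃H₈: 412 − 1(325.1) = 86.93
  O₂: 2676 − 5(325.1) = 1051
  N₂: 10070 (inert)
  CO₂: 0 + 3(325.1) = 975.2
  H₂O: 0 + 4(325.1) = 1300

1050 lbmol/h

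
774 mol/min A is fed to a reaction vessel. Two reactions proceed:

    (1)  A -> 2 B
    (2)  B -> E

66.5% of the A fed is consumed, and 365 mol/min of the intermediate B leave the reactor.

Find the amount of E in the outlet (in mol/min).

664 mol/min

Conversion of A: A consumed = 1ξ₁ = 0.665 × 774 → ξ₁ = 514.7 mol/min.
B balance: n_B = 0 + 2ξ₁ − 1ξ₂ = 365 → ξ₂ = (2·514.7 − 365)/1 = 664.4 mol/min.
Outlet amounts (n = n₀ + Σ ν·ξ):
  A: 774 − 1(514.7) = 259.3
  B: 0 + 2(514.7) − 1(664.4) = 365
  E: 0 + 1(664.4) = 664.4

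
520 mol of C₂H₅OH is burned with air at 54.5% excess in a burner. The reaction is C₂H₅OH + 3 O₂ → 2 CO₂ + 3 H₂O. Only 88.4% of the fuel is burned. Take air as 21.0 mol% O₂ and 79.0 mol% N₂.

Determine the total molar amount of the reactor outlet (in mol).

Stoichiometric O₂ = 3 × 520 = 1560 mol; O₂ fed = 1560 × 1.545 = 2410 mol.
N₂ fed = 2410 × 79/21 = 9067 mol.
Fuel reacted = 0.884 × 520 → ξ = 459.7 mol.
Outlet (n = n₀ + ν ξ):
  C₂H₅OH: 520 − 1(459.7) = 60.32
  O₂: 2410 − 3(459.7) = 1031
  N₂: 9067 (inert)
  CO₂: 0 + 2(459.7) = 919.4
  H₂O: 0 + 3(459.7) = 1379
Total out = 60.32 + 1031 + 9067 + 919.4 + 1379 = 12460 mol.

12500 mol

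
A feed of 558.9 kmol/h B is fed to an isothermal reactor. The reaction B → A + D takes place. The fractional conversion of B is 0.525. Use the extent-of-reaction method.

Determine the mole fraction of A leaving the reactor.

B reacted = 0.525 × 558.9 = 293.4 kmol/h; ν_B = −1, so ξ = 293.4/1 = 293.4 kmol/h.
Outlet amounts (n = n₀ + ν ξ):
  B: 558.9 − 1(293.4) = 265.5
  A: 0 + 1(293.4) = 293.4
  D: 0 + 1(293.4) = 293.4
Total out = 852.3 kmol/h; y_A = 293.4 / 852.3 = 0.3443.

0.344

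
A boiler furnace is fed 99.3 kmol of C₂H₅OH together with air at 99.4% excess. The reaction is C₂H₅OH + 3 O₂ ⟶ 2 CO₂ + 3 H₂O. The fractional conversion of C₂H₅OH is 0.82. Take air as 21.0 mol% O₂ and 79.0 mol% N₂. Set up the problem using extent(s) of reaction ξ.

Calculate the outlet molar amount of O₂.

Stoichiometric O₂ = 3 × 99.3 = 297.9 kmol; O₂ fed = 297.9 × 1.994 = 594 kmol.
N₂ fed = 594 × 79/21 = 2235 kmol.
Fuel reacted = 0.82 × 99.3 → ξ = 81.43 kmol.
Outlet (n = n₀ + ν ξ):
  C₂H₅OH: 99.3 − 1(81.43) = 17.87
  O₂: 594 − 3(81.43) = 349.7
  N₂: 2235 (inert)
  CO₂: 0 + 2(81.43) = 162.9
  H₂O: 0 + 3(81.43) = 244.3

350 kmol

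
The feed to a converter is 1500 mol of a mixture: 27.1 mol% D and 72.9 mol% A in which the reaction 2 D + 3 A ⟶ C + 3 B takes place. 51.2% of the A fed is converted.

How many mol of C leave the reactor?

187 mol

A reacted = 0.512 × 1094 = 559.9 mol; ν_A = −3, so ξ = 559.9/3 = 186.6 mol.
Outlet amounts (n = n₀ + ν ξ):
  D: 406.5 − 2(186.6) = 33.25
  A: 1094 − 3(186.6) = 533.6
  C: 0 + 1(186.6) = 186.6
  B: 0 + 3(186.6) = 559.9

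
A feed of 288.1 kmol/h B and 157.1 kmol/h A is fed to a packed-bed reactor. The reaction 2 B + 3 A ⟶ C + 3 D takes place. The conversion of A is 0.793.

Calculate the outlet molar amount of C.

41.5 kmol/h

A reacted = 0.793 × 157.1 = 124.6 kmol/h; ν_A = −3, so ξ = 124.6/3 = 41.53 kmol/h.
Outlet amounts (n = n₀ + ν ξ):
  B: 288.1 − 2(41.53) = 205
  A: 157.1 − 3(41.53) = 32.52
  C: 0 + 1(41.53) = 41.53
  D: 0 + 3(41.53) = 124.6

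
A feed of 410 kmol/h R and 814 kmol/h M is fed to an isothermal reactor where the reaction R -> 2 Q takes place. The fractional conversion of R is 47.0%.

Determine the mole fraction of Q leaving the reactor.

0.272

R reacted = 0.47 × 410 = 192.7 kmol/h; ν_R = −1, so ξ = 192.7/1 = 192.7 kmol/h.
Outlet amounts (n = n₀ + ν ξ):
  R: 410 − 1(192.7) = 217.3
  Q: 0 + 2(192.7) = 385.4
  M: 814 (inert)
Total out = 1417 kmol/h; y_Q = 385.4 / 1417 = 0.272.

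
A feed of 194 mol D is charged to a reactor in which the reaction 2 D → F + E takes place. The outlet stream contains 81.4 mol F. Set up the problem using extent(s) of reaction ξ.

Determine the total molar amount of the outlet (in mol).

194 mol

For F: n = n₀ + 1ξ → 81.4 = 0 + 1ξ, giving ξ = 81.4 mol.
Outlet amounts (n = n₀ + ν ξ):
  D: 194 − 2(81.4) = 31.2
  F: 0 + 1(81.4) = 81.4
  E: 0 + 1(81.4) = 81.4
Total out = 31.2 + 81.4 + 81.4 = 194 mol.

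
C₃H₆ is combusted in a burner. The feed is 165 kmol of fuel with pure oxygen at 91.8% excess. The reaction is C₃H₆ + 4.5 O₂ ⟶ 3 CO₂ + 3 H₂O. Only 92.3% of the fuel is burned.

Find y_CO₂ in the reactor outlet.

Stoichiometric O₂ = 4.5 × 165 = 742.5 kmol; O₂ fed = 742.5 × 1.918 = 1424 kmol.
Fuel reacted = 0.923 × 165 → ξ = 152.3 kmol.
Outlet (n = n₀ + ν ξ):
  C₃H₆: 165 − 1(152.3) = 12.7
  O₂: 1424 − 4.5(152.3) = 738.8
  CO₂: 0 + 3(152.3) = 456.9
  H₂O: 0 + 3(152.3) = 456.9
Total out = 1665 kmol; y_CO₂ = 456.9 / 1665 = 0.2744.

0.274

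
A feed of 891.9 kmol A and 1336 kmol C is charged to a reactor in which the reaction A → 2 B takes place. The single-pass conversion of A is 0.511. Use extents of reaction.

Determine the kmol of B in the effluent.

912 kmol

A reacted = 0.511 × 891.9 = 455.8 kmol; ν_A = −1, so ξ = 455.8/1 = 455.8 kmol.
Outlet amounts (n = n₀ + ν ξ):
  A: 891.9 − 1(455.8) = 436.1
  B: 0 + 2(455.8) = 911.5
  C: 1336 (inert)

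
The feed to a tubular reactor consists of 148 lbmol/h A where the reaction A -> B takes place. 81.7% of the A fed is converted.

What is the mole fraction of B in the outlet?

A reacted = 0.817 × 148 = 120.9 lbmol/h; ν_A = −1, so ξ = 120.9/1 = 120.9 lbmol/h.
Outlet amounts (n = n₀ + ν ξ):
  A: 148 − 1(120.9) = 27.08
  B: 0 + 1(120.9) = 120.9
Total out = 148 lbmol/h; y_B = 120.9 / 148 = 0.817.

0.817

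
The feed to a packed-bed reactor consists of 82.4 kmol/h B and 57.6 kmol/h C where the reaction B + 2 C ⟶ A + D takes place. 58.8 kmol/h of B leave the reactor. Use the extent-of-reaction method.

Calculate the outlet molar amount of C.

For B: n = n₀ − 1ξ → 58.8 = 82.4 − 1ξ, giving ξ = 23.6 kmol/h.
Outlet amounts (n = n₀ + ν ξ):
  B: 82.4 − 1(23.6) = 58.8
  C: 57.6 − 2(23.6) = 10.4
  A: 0 + 1(23.6) = 23.6
  D: 0 + 1(23.6) = 23.6

10.4 kmol/h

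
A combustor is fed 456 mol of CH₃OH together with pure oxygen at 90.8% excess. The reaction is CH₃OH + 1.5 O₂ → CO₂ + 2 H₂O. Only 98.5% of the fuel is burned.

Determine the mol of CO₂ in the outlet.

Stoichiometric O₂ = 1.5 × 456 = 684 mol; O₂ fed = 684 × 1.908 = 1305 mol.
Fuel reacted = 0.985 × 456 → ξ = 449.2 mol.
Outlet (n = n₀ + ν ξ):
  CH₃OH: 456 − 1(449.2) = 6.84
  O₂: 1305 − 1.5(449.2) = 631.3
  CO₂: 0 + 1(449.2) = 449.2
  H₂O: 0 + 2(449.2) = 898.3

449 mol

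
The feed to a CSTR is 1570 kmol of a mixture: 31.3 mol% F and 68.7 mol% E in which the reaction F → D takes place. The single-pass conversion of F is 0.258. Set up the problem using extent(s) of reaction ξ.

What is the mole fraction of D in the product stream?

F reacted = 0.258 × 491.4 = 126.8 kmol; ν_F = −1, so ξ = 126.8/1 = 126.8 kmol.
Outlet amounts (n = n₀ + ν ξ):
  F: 491.4 − 1(126.8) = 364.6
  D: 0 + 1(126.8) = 126.8
  E: 1079 (inert)
Total out = 1570 kmol; y_D = 126.8 / 1570 = 0.08075.

0.0808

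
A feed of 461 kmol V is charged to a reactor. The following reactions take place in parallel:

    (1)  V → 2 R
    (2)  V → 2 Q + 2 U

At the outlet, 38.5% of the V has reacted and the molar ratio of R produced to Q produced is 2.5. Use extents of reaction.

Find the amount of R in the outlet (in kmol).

Conversion of V: V consumed = 0.385 × 461 = 177.5 kmol = 1ξ₁ + 1ξ₂.
Selectivity: 2ξ₁ / (2ξ₂) = 2.5 → ξ₁ = 2.5 ξ₂.
Substitute: (1·2.5 + 1) ξ₂ = 177.5 → ξ₂ = 50.71 kmol, ξ₁ = 126.8 kmol.
Outlet amounts (n = n₀ + Σ ν·ξ):
  V: 461 − 1(126.8) − 1(50.71) = 283.5
  R: 0 + 2(126.8) = 253.6
  Q: 0 + 2(50.71) = 101.4
  U: 0 + 2(50.71) = 101.4

254 kmol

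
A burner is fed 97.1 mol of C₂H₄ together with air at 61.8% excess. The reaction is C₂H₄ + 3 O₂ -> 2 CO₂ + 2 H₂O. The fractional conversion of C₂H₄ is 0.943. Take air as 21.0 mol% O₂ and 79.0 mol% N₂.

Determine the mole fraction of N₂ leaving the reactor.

Stoichiometric O₂ = 3 × 97.1 = 291.3 mol; O₂ fed = 291.3 × 1.618 = 471.3 mol.
N₂ fed = 471.3 × 79/21 = 1773 mol.
Fuel reacted = 0.943 × 97.1 → ξ = 91.57 mol.
Outlet (n = n₀ + ν ξ):
  C₂H₄: 97.1 − 1(91.57) = 5.535
  O₂: 471.3 − 3(91.57) = 196.6
  N₂: 1773 (inert)
  CO₂: 0 + 2(91.57) = 183.1
  H₂O: 0 + 2(91.57) = 183.1
Total out = 2341 mol; y_N₂ = 1773 / 2341 = 0.7572.

0.757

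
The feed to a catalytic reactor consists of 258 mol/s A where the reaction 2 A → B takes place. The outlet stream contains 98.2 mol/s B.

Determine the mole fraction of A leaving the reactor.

0.385

For B: n = n₀ + 1ξ → 98.2 = 0 + 1ξ, giving ξ = 98.2 mol/s.
Outlet amounts (n = n₀ + ν ξ):
  A: 258 − 2(98.2) = 61.6
  B: 0 + 1(98.2) = 98.2
Total out = 159.8 mol/s; y_A = 61.6 / 159.8 = 0.3855.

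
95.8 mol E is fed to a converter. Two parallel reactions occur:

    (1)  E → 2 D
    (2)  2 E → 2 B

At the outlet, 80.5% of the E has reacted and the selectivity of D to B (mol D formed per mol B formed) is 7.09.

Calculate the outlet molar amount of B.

Conversion of E: E consumed = 0.805 × 95.8 = 77.12 mol = 1ξ₁ + 2ξ₂.
Selectivity: 2ξ₁ / (2ξ₂) = 7.09 → ξ₁ = 7.09 ξ₂.
Substitute: (1·7.09 + 2) ξ₂ = 77.12 → ξ₂ = 8.484 mol, ξ₁ = 60.15 mol.
Outlet amounts (n = n₀ + Σ ν·ξ):
  E: 95.8 − 1(60.15) − 2(8.484) = 18.68
  D: 0 + 2(60.15) = 120.3
  B: 0 + 2(8.484) = 16.97

17 mol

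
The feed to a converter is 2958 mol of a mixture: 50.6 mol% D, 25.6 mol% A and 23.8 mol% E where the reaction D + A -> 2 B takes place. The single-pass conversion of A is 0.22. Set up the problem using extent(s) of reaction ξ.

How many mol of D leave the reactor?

1330 mol

A reacted = 0.22 × 757.2 = 166.6 mol; ν_A = −1, so ξ = 166.6/1 = 166.6 mol.
Outlet amounts (n = n₀ + ν ξ):
  D: 1497 − 1(166.6) = 1330
  A: 757.2 − 1(166.6) = 590.7
  B: 0 + 2(166.6) = 333.2
  E: 704 (inert)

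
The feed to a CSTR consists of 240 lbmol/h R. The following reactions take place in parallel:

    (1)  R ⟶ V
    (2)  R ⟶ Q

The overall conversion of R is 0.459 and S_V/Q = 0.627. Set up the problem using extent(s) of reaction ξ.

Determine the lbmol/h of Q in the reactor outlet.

67.7 lbmol/h

Conversion of R: R consumed = 0.459 × 240 = 110.2 lbmol/h = 1ξ₁ + 1ξ₂.
Selectivity: 1ξ₁ / (1ξ₂) = 0.627 → ξ₁ = 0.627 ξ₂.
Substitute: (1·0.627 + 1) ξ₂ = 110.2 → ξ₂ = 67.71 lbmol/h, ξ₁ = 42.45 lbmol/h.
Outlet amounts (n = n₀ + Σ ν·ξ):
  R: 240 − 1(42.45) − 1(67.71) = 129.8
  V: 0 + 1(42.45) = 42.45
  Q: 0 + 1(67.71) = 67.71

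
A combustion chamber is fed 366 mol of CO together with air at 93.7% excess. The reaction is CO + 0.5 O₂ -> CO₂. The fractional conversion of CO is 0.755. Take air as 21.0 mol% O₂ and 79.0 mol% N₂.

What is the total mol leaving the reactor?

1920 mol

Stoichiometric O₂ = 0.5 × 366 = 183 mol; O₂ fed = 183 × 1.937 = 354.5 mol.
N₂ fed = 354.5 × 79/21 = 1333 mol.
Fuel reacted = 0.755 × 366 → ξ = 276.3 mol.
Outlet (n = n₀ + ν ξ):
  CO: 366 − 1(276.3) = 89.67
  O₂: 354.5 − 0.5(276.3) = 216.3
  N₂: 1333 (inert)
  CO₂: 0 + 1(276.3) = 276.3
Total out = 89.67 + 216.3 + 1333 + 276.3 = 1916 mol.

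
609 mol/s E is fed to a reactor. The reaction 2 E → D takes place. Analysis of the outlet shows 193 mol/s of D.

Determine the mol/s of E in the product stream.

For D: n = n₀ + 1ξ → 193 = 0 + 1ξ, giving ξ = 193 mol/s.
Outlet amounts (n = n₀ + ν ξ):
  E: 609 − 2(193) = 223
  D: 0 + 1(193) = 193

223 mol/s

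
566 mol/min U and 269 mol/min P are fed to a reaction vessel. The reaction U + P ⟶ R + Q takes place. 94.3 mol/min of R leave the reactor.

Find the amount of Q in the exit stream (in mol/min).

94.3 mol/min

For R: n = n₀ + 1ξ → 94.3 = 0 + 1ξ, giving ξ = 94.3 mol/min.
Outlet amounts (n = n₀ + ν ξ):
  U: 566 − 1(94.3) = 471.7
  P: 269 − 1(94.3) = 174.7
  R: 0 + 1(94.3) = 94.3
  Q: 0 + 1(94.3) = 94.3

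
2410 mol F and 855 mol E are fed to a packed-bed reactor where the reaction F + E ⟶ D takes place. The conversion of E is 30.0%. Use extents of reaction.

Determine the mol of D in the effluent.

256 mol

E reacted = 0.3 × 855 = 256.5 mol; ν_E = −1, so ξ = 256.5/1 = 256.5 mol.
Outlet amounts (n = n₀ + ν ξ):
  F: 2410 − 1(256.5) = 2154
  E: 855 − 1(256.5) = 598.5
  D: 0 + 1(256.5) = 256.5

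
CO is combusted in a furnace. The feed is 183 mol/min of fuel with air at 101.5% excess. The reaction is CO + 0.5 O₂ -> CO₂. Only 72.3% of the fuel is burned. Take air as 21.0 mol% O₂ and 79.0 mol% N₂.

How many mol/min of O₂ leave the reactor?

Stoichiometric O₂ = 0.5 × 183 = 91.5 mol/min; O₂ fed = 91.5 × 2.015 = 184.4 mol/min.
N₂ fed = 184.4 × 79/21 = 693.6 mol/min.
Fuel reacted = 0.723 × 183 → ξ = 132.3 mol/min.
Outlet (n = n₀ + ν ξ):
  CO: 183 − 1(132.3) = 50.69
  O₂: 184.4 − 0.5(132.3) = 118.2
  N₂: 693.6 (inert)
  CO₂: 0 + 1(132.3) = 132.3

118 mol/min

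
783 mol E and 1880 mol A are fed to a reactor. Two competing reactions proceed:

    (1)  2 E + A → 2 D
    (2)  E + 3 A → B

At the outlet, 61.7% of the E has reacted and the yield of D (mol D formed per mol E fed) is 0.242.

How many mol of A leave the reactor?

Yield of D: 2ξ₁ / 783 = 0.242 → ξ₁ = 94.74 mol.
Conversion of E: 2ξ₁ + 1ξ₂ = 0.617 × 783 = 483.1 → ξ₂ = 293.6 mol.
Outlet amounts (n = n₀ + Σ ν·ξ):
  E: 783 − 2(94.74) − 1(293.6) = 299.9
  A: 1880 − 1(94.74) − 3(293.6) = 904.4
  D: 0 + 2(94.74) = 189.5
  B: 0 + 1(293.6) = 293.6

904 mol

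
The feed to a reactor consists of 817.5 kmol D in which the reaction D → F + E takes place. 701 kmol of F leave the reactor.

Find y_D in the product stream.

For F: n = n₀ + 1ξ → 701 = 0 + 1ξ, giving ξ = 701 kmol.
Outlet amounts (n = n₀ + ν ξ):
  D: 817.5 − 1(701) = 116.5
  F: 0 + 1(701) = 701
  E: 0 + 1(701) = 701
Total out = 1518 kmol; y_D = 116.5 / 1518 = 0.07672.

0.0767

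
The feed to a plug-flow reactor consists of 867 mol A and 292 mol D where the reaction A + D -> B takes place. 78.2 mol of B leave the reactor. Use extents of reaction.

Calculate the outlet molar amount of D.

214 mol

For B: n = n₀ + 1ξ → 78.2 = 0 + 1ξ, giving ξ = 78.2 mol.
Outlet amounts (n = n₀ + ν ξ):
  A: 867 − 1(78.2) = 788.8
  D: 292 − 1(78.2) = 213.8
  B: 0 + 1(78.2) = 78.2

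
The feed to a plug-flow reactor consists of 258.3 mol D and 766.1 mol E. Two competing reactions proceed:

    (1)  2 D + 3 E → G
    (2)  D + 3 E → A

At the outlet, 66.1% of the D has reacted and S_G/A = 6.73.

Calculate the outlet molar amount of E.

Conversion of D: D consumed = 0.661 × 258.3 = 170.7 mol = 2ξ₁ + 1ξ₂.
Selectivity: 1ξ₁ / (1ξ₂) = 6.73 → ξ₁ = 6.73 ξ₂.
Substitute: (2·6.73 + 1) ξ₂ = 170.7 → ξ₂ = 11.81 mol, ξ₁ = 79.46 mol.
Outlet amounts (n = n₀ + Σ ν·ξ):
  D: 258.3 − 2(79.46) − 1(11.81) = 87.56
  E: 766.1 − 3(79.46) − 3(11.81) = 492.3
  G: 0 + 1(79.46) = 79.46
  A: 0 + 1(11.81) = 11.81

492 mol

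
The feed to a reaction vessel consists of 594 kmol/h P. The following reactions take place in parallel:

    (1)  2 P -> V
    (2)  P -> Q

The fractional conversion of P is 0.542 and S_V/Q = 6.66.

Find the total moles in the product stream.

Conversion of P: P consumed = 0.542 × 594 = 321.9 kmol/h = 2ξ₁ + 1ξ₂.
Selectivity: 1ξ₁ / (1ξ₂) = 6.66 → ξ₁ = 6.66 ξ₂.
Substitute: (2·6.66 + 1) ξ₂ = 321.9 → ξ₂ = 22.48 kmol/h, ξ₁ = 149.7 kmol/h.
Outlet amounts (n = n₀ + Σ ν·ξ):
  P: 594 − 2(149.7) − 1(22.48) = 272.1
  V: 0 + 1(149.7) = 149.7
  Q: 0 + 1(22.48) = 22.48
Total out = 272.1 + 149.7 + 22.48 = 444.3 kmol/h.

444 kmol/h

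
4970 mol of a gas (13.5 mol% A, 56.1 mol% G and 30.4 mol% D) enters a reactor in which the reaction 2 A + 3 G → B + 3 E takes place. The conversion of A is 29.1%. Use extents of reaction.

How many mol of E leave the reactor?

A reacted = 0.291 × 671 = 195.2 mol; ν_A = −2, so ξ = 195.2/2 = 97.62 mol.
Outlet amounts (n = n₀ + ν ξ):
  A: 671 − 2(97.62) = 475.7
  G: 2788 − 3(97.62) = 2495
  B: 0 + 1(97.62) = 97.62
  E: 0 + 3(97.62) = 292.9
  D: 1511 (inert)

293 mol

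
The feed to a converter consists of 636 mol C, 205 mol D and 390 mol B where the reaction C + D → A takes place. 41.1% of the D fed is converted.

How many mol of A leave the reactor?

84.3 mol

D reacted = 0.411 × 205 = 84.25 mol; ν_D = −1, so ξ = 84.25/1 = 84.25 mol.
Outlet amounts (n = n₀ + ν ξ):
  C: 636 − 1(84.25) = 551.7
  D: 205 − 1(84.25) = 120.7
  A: 0 + 1(84.25) = 84.25
  B: 390 (inert)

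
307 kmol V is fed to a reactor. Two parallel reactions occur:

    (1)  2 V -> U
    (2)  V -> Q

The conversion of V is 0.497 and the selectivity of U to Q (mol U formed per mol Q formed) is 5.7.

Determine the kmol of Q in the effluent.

12.3 kmol

Conversion of V: V consumed = 0.497 × 307 = 152.6 kmol = 2ξ₁ + 1ξ₂.
Selectivity: 1ξ₁ / (1ξ₂) = 5.7 → ξ₁ = 5.7 ξ₂.
Substitute: (2·5.7 + 1) ξ₂ = 152.6 → ξ₂ = 12.3 kmol, ξ₁ = 70.14 kmol.
Outlet amounts (n = n₀ + Σ ν·ξ):
  V: 307 − 2(70.14) − 1(12.3) = 154.4
  U: 0 + 1(70.14) = 70.14
  Q: 0 + 1(12.3) = 12.3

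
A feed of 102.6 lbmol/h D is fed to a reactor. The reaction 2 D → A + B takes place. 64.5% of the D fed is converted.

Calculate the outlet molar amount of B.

D reacted = 0.645 × 102.6 = 66.18 lbmol/h; ν_D = −2, so ξ = 66.18/2 = 33.09 lbmol/h.
Outlet amounts (n = n₀ + ν ξ):
  D: 102.6 − 2(33.09) = 36.42
  A: 0 + 1(33.09) = 33.09
  B: 0 + 1(33.09) = 33.09

33.1 lbmol/h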